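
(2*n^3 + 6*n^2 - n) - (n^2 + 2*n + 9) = 2*n^3 + 5*n^2 - 3*n - 9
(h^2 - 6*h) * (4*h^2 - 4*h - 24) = 4*h^4 - 28*h^3 + 144*h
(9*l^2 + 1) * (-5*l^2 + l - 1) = -45*l^4 + 9*l^3 - 14*l^2 + l - 1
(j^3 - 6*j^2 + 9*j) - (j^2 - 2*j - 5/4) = j^3 - 7*j^2 + 11*j + 5/4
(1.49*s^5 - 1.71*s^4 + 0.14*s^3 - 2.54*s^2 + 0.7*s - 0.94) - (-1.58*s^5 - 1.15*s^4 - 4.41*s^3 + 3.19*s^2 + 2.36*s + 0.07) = 3.07*s^5 - 0.56*s^4 + 4.55*s^3 - 5.73*s^2 - 1.66*s - 1.01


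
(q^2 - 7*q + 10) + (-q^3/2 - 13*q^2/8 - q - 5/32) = -q^3/2 - 5*q^2/8 - 8*q + 315/32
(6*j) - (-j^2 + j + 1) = j^2 + 5*j - 1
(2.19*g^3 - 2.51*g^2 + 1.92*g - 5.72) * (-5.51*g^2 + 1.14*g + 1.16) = -12.0669*g^5 + 16.3267*g^4 - 10.9002*g^3 + 30.7944*g^2 - 4.2936*g - 6.6352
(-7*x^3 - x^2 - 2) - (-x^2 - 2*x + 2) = -7*x^3 + 2*x - 4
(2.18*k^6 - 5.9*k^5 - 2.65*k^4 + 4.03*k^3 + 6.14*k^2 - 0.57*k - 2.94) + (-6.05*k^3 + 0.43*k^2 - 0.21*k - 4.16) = 2.18*k^6 - 5.9*k^5 - 2.65*k^4 - 2.02*k^3 + 6.57*k^2 - 0.78*k - 7.1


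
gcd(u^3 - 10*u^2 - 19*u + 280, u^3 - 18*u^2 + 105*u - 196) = u - 7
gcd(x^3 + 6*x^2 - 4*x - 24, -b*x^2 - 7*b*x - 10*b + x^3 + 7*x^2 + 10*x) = x + 2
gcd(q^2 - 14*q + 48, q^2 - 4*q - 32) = q - 8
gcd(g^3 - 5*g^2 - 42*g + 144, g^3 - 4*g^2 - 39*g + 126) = g^2 + 3*g - 18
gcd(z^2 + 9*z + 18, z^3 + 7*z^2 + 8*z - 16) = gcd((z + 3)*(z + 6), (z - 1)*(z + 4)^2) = 1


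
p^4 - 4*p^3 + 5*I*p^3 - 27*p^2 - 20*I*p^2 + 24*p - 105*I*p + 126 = (p - 7)*(p + 3)*(p + 2*I)*(p + 3*I)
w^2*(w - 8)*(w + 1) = w^4 - 7*w^3 - 8*w^2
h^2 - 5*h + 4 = (h - 4)*(h - 1)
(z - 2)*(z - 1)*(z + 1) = z^3 - 2*z^2 - z + 2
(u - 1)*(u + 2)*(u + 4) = u^3 + 5*u^2 + 2*u - 8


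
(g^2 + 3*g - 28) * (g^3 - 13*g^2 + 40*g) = g^5 - 10*g^4 - 27*g^3 + 484*g^2 - 1120*g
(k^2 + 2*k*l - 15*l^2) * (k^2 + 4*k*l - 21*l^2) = k^4 + 6*k^3*l - 28*k^2*l^2 - 102*k*l^3 + 315*l^4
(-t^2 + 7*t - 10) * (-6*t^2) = 6*t^4 - 42*t^3 + 60*t^2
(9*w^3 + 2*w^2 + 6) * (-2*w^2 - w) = -18*w^5 - 13*w^4 - 2*w^3 - 12*w^2 - 6*w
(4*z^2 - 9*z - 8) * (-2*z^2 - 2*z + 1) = -8*z^4 + 10*z^3 + 38*z^2 + 7*z - 8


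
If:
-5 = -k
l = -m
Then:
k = 5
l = -m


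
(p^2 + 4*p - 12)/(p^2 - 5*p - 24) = (-p^2 - 4*p + 12)/(-p^2 + 5*p + 24)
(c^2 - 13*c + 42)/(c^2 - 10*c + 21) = (c - 6)/(c - 3)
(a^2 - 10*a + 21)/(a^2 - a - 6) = (a - 7)/(a + 2)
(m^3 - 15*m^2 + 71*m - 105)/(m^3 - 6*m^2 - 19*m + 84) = (m - 5)/(m + 4)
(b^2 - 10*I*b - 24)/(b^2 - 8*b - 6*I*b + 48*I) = (b - 4*I)/(b - 8)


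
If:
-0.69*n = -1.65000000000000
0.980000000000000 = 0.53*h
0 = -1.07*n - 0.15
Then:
No Solution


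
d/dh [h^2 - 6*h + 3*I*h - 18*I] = 2*h - 6 + 3*I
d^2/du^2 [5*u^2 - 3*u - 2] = 10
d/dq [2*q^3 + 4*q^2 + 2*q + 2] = 6*q^2 + 8*q + 2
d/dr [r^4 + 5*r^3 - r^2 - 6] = r*(4*r^2 + 15*r - 2)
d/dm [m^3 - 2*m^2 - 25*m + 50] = 3*m^2 - 4*m - 25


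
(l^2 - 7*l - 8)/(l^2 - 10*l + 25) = (l^2 - 7*l - 8)/(l^2 - 10*l + 25)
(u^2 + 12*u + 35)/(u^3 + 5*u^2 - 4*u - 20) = (u + 7)/(u^2 - 4)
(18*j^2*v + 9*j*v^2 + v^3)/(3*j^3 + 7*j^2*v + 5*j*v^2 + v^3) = v*(6*j + v)/(j^2 + 2*j*v + v^2)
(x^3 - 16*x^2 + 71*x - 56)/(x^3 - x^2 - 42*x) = (x^2 - 9*x + 8)/(x*(x + 6))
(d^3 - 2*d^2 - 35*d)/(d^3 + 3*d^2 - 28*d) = (d^2 - 2*d - 35)/(d^2 + 3*d - 28)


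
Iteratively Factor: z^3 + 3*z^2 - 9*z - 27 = (z + 3)*(z^2 - 9) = (z + 3)^2*(z - 3)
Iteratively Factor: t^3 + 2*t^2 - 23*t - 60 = (t + 3)*(t^2 - t - 20) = (t + 3)*(t + 4)*(t - 5)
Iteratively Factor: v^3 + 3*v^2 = (v + 3)*(v^2) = v*(v + 3)*(v)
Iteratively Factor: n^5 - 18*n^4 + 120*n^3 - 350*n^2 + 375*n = (n - 3)*(n^4 - 15*n^3 + 75*n^2 - 125*n) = n*(n - 3)*(n^3 - 15*n^2 + 75*n - 125) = n*(n - 5)*(n - 3)*(n^2 - 10*n + 25) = n*(n - 5)^2*(n - 3)*(n - 5)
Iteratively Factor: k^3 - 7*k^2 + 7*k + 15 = (k + 1)*(k^2 - 8*k + 15) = (k - 3)*(k + 1)*(k - 5)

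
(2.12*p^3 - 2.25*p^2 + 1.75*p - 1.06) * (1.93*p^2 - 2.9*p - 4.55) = 4.0916*p^5 - 10.4905*p^4 + 0.256499999999998*p^3 + 3.1167*p^2 - 4.8885*p + 4.823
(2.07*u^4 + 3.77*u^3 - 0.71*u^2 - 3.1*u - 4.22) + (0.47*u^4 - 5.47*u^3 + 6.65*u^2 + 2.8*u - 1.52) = 2.54*u^4 - 1.7*u^3 + 5.94*u^2 - 0.3*u - 5.74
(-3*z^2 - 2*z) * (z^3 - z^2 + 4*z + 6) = -3*z^5 + z^4 - 10*z^3 - 26*z^2 - 12*z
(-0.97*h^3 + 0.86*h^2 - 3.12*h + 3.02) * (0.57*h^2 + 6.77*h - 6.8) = -0.5529*h^5 - 6.0767*h^4 + 10.6398*h^3 - 25.249*h^2 + 41.6614*h - 20.536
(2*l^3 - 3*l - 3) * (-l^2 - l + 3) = -2*l^5 - 2*l^4 + 9*l^3 + 6*l^2 - 6*l - 9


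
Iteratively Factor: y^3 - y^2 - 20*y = (y + 4)*(y^2 - 5*y) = (y - 5)*(y + 4)*(y)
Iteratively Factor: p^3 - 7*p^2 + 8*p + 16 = (p - 4)*(p^2 - 3*p - 4) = (p - 4)*(p + 1)*(p - 4)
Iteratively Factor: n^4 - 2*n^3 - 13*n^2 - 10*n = (n - 5)*(n^3 + 3*n^2 + 2*n) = (n - 5)*(n + 1)*(n^2 + 2*n) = (n - 5)*(n + 1)*(n + 2)*(n)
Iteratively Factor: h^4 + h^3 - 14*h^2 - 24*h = (h + 2)*(h^3 - h^2 - 12*h) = (h + 2)*(h + 3)*(h^2 - 4*h) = (h - 4)*(h + 2)*(h + 3)*(h)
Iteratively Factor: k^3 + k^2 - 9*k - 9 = (k + 1)*(k^2 - 9) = (k - 3)*(k + 1)*(k + 3)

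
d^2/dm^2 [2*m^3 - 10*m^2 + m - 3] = 12*m - 20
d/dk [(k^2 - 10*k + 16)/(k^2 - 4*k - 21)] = 2*(3*k^2 - 37*k + 137)/(k^4 - 8*k^3 - 26*k^2 + 168*k + 441)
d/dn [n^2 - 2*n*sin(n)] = -2*n*cos(n) + 2*n - 2*sin(n)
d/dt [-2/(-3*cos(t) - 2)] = 6*sin(t)/(3*cos(t) + 2)^2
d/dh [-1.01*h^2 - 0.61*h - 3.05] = -2.02*h - 0.61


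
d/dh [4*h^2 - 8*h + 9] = 8*h - 8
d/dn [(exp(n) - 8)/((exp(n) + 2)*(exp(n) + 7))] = (-exp(2*n) + 16*exp(n) + 86)*exp(n)/(exp(4*n) + 18*exp(3*n) + 109*exp(2*n) + 252*exp(n) + 196)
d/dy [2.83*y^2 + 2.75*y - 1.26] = 5.66*y + 2.75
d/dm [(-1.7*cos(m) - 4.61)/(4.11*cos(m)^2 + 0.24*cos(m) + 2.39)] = (-6.987*cos(m)^2 - 37.8942*cos(m) + 2.9566)*sin(m)/(16.8921*cos(m)^4 + 1.9728*cos(m)^3 + 19.7034*cos(m)^2 + 1.1472*cos(m) + 5.7121)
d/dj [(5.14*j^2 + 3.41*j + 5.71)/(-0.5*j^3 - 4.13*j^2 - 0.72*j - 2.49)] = (2.57*j^4 + 3.41*j^3 + 18.9475*j^2 + 21.5674*j - 4.3797)/(0.25*j^6 + 4.13*j^5 + 17.7769*j^4 + 8.4372*j^3 + 21.0858*j^2 + 3.5856*j + 6.2001)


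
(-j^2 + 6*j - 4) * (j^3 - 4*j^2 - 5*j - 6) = -j^5 + 10*j^4 - 23*j^3 - 8*j^2 - 16*j + 24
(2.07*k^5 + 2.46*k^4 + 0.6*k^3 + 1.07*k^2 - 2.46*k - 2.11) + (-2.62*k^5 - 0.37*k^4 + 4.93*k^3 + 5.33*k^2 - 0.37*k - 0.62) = -0.55*k^5 + 2.09*k^4 + 5.53*k^3 + 6.4*k^2 - 2.83*k - 2.73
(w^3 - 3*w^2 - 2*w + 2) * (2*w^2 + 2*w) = 2*w^5 - 4*w^4 - 10*w^3 + 4*w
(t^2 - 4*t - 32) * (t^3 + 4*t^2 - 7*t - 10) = t^5 - 55*t^3 - 110*t^2 + 264*t + 320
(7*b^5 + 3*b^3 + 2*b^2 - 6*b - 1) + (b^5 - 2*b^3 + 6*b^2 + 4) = 8*b^5 + b^3 + 8*b^2 - 6*b + 3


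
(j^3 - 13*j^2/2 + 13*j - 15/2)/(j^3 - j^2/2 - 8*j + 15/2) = (j - 3)/(j + 3)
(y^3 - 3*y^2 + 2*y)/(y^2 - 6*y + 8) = y*(y - 1)/(y - 4)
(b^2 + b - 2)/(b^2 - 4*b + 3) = (b + 2)/(b - 3)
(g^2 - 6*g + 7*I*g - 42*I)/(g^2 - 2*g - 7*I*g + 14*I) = (g^2 + g*(-6 + 7*I) - 42*I)/(g^2 - g*(2 + 7*I) + 14*I)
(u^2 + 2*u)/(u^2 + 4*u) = (u + 2)/(u + 4)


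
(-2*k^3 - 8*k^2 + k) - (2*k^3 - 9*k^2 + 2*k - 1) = -4*k^3 + k^2 - k + 1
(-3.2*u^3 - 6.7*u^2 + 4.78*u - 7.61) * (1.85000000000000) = -5.92*u^3 - 12.395*u^2 + 8.843*u - 14.0785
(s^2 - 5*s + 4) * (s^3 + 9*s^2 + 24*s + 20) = s^5 + 4*s^4 - 17*s^3 - 64*s^2 - 4*s + 80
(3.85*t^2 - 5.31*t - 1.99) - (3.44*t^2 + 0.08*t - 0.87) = 0.41*t^2 - 5.39*t - 1.12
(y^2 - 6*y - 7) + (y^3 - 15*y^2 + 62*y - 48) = y^3 - 14*y^2 + 56*y - 55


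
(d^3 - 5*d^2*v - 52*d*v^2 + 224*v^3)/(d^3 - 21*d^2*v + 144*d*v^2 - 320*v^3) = (d^2 + 3*d*v - 28*v^2)/(d^2 - 13*d*v + 40*v^2)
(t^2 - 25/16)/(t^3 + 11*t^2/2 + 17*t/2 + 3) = (16*t^2 - 25)/(8*(2*t^3 + 11*t^2 + 17*t + 6))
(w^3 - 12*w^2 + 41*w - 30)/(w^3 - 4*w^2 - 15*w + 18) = (w - 5)/(w + 3)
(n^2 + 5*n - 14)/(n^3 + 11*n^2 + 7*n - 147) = (n - 2)/(n^2 + 4*n - 21)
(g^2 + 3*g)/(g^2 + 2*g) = (g + 3)/(g + 2)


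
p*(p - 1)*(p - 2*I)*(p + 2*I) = p^4 - p^3 + 4*p^2 - 4*p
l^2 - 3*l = l*(l - 3)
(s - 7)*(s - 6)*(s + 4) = s^3 - 9*s^2 - 10*s + 168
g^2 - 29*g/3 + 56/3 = (g - 7)*(g - 8/3)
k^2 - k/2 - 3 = (k - 2)*(k + 3/2)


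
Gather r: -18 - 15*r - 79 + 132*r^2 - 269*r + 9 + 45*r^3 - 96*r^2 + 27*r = 45*r^3 + 36*r^2 - 257*r - 88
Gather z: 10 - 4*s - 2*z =-4*s - 2*z + 10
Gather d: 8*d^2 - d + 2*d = 8*d^2 + d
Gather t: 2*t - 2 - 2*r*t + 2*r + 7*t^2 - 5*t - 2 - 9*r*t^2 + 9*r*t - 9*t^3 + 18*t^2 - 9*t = 2*r - 9*t^3 + t^2*(25 - 9*r) + t*(7*r - 12) - 4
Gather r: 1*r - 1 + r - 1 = 2*r - 2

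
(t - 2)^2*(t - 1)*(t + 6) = t^4 + t^3 - 22*t^2 + 44*t - 24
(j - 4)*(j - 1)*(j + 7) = j^3 + 2*j^2 - 31*j + 28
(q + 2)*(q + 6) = q^2 + 8*q + 12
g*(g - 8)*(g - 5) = g^3 - 13*g^2 + 40*g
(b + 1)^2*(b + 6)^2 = b^4 + 14*b^3 + 61*b^2 + 84*b + 36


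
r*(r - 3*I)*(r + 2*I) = r^3 - I*r^2 + 6*r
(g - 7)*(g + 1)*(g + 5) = g^3 - g^2 - 37*g - 35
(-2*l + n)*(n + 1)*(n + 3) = -2*l*n^2 - 8*l*n - 6*l + n^3 + 4*n^2 + 3*n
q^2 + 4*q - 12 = (q - 2)*(q + 6)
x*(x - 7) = x^2 - 7*x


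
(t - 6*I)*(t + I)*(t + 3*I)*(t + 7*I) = t^4 + 5*I*t^3 + 35*t^2 + 165*I*t - 126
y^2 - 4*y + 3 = (y - 3)*(y - 1)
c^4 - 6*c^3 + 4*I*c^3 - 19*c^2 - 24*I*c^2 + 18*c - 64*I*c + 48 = (c - 8)*(c + 2)*(c + I)*(c + 3*I)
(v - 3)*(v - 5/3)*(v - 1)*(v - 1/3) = v^4 - 6*v^3 + 104*v^2/9 - 74*v/9 + 5/3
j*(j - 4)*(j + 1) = j^3 - 3*j^2 - 4*j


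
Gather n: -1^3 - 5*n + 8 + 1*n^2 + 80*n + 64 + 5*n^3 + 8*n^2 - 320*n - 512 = 5*n^3 + 9*n^2 - 245*n - 441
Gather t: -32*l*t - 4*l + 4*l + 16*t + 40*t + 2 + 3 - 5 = t*(56 - 32*l)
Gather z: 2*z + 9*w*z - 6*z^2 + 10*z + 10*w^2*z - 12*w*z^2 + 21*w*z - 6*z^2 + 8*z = z^2*(-12*w - 12) + z*(10*w^2 + 30*w + 20)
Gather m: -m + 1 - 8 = -m - 7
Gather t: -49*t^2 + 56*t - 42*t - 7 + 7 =-49*t^2 + 14*t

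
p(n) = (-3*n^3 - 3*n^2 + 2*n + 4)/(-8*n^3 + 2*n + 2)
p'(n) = (24*n^2 - 2)*(-3*n^3 - 3*n^2 + 2*n + 4)/(-8*n^3 + 2*n + 2)^2 + (-9*n^2 - 6*n + 2)/(-8*n^3 + 2*n + 2)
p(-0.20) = 2.11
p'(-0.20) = 0.39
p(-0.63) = 0.84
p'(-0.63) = 3.11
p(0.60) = 2.36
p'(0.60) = 7.35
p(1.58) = 0.46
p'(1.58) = 0.12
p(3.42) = 0.46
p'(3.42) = -0.02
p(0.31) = 1.78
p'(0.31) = -0.08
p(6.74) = 0.43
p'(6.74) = -0.01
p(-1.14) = 0.20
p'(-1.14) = 0.25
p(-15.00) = 0.35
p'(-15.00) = 0.00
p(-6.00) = 0.31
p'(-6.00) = -0.01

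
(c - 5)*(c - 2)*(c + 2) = c^3 - 5*c^2 - 4*c + 20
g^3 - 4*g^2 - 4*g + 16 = (g - 4)*(g - 2)*(g + 2)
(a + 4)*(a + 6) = a^2 + 10*a + 24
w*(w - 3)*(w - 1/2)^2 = w^4 - 4*w^3 + 13*w^2/4 - 3*w/4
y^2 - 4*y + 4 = (y - 2)^2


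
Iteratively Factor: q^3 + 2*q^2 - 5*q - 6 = (q - 2)*(q^2 + 4*q + 3) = (q - 2)*(q + 1)*(q + 3)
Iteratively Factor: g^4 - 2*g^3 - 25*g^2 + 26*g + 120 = (g + 2)*(g^3 - 4*g^2 - 17*g + 60) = (g - 5)*(g + 2)*(g^2 + g - 12) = (g - 5)*(g + 2)*(g + 4)*(g - 3)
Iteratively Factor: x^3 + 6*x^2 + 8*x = (x + 4)*(x^2 + 2*x) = x*(x + 4)*(x + 2)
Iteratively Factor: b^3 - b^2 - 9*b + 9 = (b - 3)*(b^2 + 2*b - 3) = (b - 3)*(b - 1)*(b + 3)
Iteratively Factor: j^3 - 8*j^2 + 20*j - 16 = (j - 4)*(j^2 - 4*j + 4) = (j - 4)*(j - 2)*(j - 2)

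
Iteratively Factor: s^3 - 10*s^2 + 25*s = (s - 5)*(s^2 - 5*s) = (s - 5)^2*(s)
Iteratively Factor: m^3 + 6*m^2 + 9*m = (m)*(m^2 + 6*m + 9) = m*(m + 3)*(m + 3)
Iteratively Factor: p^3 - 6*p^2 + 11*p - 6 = (p - 3)*(p^2 - 3*p + 2) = (p - 3)*(p - 2)*(p - 1)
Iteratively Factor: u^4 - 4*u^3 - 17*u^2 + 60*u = (u)*(u^3 - 4*u^2 - 17*u + 60) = u*(u + 4)*(u^2 - 8*u + 15) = u*(u - 5)*(u + 4)*(u - 3)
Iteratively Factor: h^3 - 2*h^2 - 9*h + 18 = (h + 3)*(h^2 - 5*h + 6) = (h - 3)*(h + 3)*(h - 2)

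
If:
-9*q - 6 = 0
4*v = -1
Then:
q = -2/3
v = -1/4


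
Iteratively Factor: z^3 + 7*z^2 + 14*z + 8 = (z + 4)*(z^2 + 3*z + 2) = (z + 2)*(z + 4)*(z + 1)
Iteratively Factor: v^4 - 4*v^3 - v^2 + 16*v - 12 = (v - 3)*(v^3 - v^2 - 4*v + 4) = (v - 3)*(v - 1)*(v^2 - 4) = (v - 3)*(v - 1)*(v + 2)*(v - 2)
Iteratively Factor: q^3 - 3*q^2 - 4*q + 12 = (q + 2)*(q^2 - 5*q + 6) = (q - 2)*(q + 2)*(q - 3)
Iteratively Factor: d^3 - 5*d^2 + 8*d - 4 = (d - 1)*(d^2 - 4*d + 4) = (d - 2)*(d - 1)*(d - 2)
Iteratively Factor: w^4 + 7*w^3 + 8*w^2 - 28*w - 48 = (w + 3)*(w^3 + 4*w^2 - 4*w - 16) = (w + 2)*(w + 3)*(w^2 + 2*w - 8) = (w - 2)*(w + 2)*(w + 3)*(w + 4)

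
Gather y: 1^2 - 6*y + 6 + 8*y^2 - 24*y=8*y^2 - 30*y + 7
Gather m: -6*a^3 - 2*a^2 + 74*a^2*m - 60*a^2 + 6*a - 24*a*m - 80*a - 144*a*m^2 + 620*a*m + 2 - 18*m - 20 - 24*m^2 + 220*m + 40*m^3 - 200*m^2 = -6*a^3 - 62*a^2 - 74*a + 40*m^3 + m^2*(-144*a - 224) + m*(74*a^2 + 596*a + 202) - 18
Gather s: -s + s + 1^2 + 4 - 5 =0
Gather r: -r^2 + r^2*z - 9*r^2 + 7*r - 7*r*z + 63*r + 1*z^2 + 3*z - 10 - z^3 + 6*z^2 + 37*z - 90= r^2*(z - 10) + r*(70 - 7*z) - z^3 + 7*z^2 + 40*z - 100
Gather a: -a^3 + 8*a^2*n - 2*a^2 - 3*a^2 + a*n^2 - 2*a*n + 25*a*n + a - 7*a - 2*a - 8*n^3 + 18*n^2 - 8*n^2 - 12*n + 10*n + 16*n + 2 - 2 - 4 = -a^3 + a^2*(8*n - 5) + a*(n^2 + 23*n - 8) - 8*n^3 + 10*n^2 + 14*n - 4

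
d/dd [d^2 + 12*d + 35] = 2*d + 12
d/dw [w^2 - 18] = 2*w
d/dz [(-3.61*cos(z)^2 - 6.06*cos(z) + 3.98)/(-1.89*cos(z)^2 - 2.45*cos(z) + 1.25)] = (2.6089*cos(z)^2 - 6.0194*cos(z) - 2.176)*sin(z)/(3.5721*cos(z)^4 + 9.261*cos(z)^3 + 1.2775*cos(z)^2 - 6.125*cos(z) + 1.5625)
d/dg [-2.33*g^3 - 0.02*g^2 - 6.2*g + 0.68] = -6.99*g^2 - 0.04*g - 6.2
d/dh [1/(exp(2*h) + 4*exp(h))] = 2*(-exp(h) - 2)*exp(-h)/(exp(h) + 4)^2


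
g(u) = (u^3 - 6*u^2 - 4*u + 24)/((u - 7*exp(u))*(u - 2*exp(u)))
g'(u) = (3*u^2 - 12*u - 4)/((u - 7*exp(u))*(u - 2*exp(u))) + (2*exp(u) - 1)*(u^3 - 6*u^2 - 4*u + 24)/((u - 7*exp(u))*(u - 2*exp(u))^2) + (7*exp(u) - 1)*(u^3 - 6*u^2 - 4*u + 24)/((u - 7*exp(u))^2*(u - 2*exp(u))) = ((u - 7*exp(u))*(u - 2*exp(u))*(3*u^2 - 12*u - 4) + (u - 7*exp(u))*(2*exp(u) - 1)*(u^3 - 6*u^2 - 4*u + 24) + (u - 2*exp(u))*(7*exp(u) - 1)*(u^3 - 6*u^2 - 4*u + 24))/((u - 7*exp(u))^2*(u - 2*exp(u))^2)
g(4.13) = -0.00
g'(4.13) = 0.00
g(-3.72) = -6.52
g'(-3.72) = 2.56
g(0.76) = 0.36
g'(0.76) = -0.92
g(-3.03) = -4.44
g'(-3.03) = 3.53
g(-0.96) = 3.41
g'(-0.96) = 0.53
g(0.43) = 0.78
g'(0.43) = -1.66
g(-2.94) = -4.12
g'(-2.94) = 3.68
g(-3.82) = -6.78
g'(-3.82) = 2.46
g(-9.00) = -14.26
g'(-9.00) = 1.12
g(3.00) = 0.00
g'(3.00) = 0.00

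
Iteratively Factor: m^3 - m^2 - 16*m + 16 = (m + 4)*(m^2 - 5*m + 4) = (m - 4)*(m + 4)*(m - 1)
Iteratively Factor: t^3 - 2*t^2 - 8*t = (t - 4)*(t^2 + 2*t) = (t - 4)*(t + 2)*(t)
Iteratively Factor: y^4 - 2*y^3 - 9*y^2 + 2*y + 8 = (y + 2)*(y^3 - 4*y^2 - y + 4) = (y + 1)*(y + 2)*(y^2 - 5*y + 4) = (y - 4)*(y + 1)*(y + 2)*(y - 1)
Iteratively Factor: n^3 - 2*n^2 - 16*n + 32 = (n + 4)*(n^2 - 6*n + 8) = (n - 2)*(n + 4)*(n - 4)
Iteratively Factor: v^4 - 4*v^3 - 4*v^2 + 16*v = (v + 2)*(v^3 - 6*v^2 + 8*v) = (v - 4)*(v + 2)*(v^2 - 2*v) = v*(v - 4)*(v + 2)*(v - 2)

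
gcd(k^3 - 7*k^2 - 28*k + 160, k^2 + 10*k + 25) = k + 5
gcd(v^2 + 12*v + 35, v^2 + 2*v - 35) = v + 7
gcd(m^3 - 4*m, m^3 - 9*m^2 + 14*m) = m^2 - 2*m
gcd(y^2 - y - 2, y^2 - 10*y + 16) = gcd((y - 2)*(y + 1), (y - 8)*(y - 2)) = y - 2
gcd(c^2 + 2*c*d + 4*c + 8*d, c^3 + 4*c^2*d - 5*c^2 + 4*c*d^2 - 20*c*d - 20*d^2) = c + 2*d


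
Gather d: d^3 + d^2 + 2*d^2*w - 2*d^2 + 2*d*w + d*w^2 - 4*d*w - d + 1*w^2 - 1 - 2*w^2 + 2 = d^3 + d^2*(2*w - 1) + d*(w^2 - 2*w - 1) - w^2 + 1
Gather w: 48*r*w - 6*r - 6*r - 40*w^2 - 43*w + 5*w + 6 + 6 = -12*r - 40*w^2 + w*(48*r - 38) + 12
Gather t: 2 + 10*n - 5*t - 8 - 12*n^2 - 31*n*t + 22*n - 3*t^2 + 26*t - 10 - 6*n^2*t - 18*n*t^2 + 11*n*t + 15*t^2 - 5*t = -12*n^2 + 32*n + t^2*(12 - 18*n) + t*(-6*n^2 - 20*n + 16) - 16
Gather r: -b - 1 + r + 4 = -b + r + 3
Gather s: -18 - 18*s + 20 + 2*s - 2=-16*s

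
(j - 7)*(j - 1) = j^2 - 8*j + 7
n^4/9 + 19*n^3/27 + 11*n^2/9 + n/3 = n*(n/3 + 1)^2*(n + 1/3)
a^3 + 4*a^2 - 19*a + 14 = (a - 2)*(a - 1)*(a + 7)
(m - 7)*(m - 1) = m^2 - 8*m + 7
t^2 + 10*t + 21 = (t + 3)*(t + 7)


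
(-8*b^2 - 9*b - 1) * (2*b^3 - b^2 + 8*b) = -16*b^5 - 10*b^4 - 57*b^3 - 71*b^2 - 8*b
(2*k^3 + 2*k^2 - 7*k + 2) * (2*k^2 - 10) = 4*k^5 + 4*k^4 - 34*k^3 - 16*k^2 + 70*k - 20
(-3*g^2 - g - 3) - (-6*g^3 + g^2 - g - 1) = 6*g^3 - 4*g^2 - 2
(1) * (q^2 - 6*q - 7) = q^2 - 6*q - 7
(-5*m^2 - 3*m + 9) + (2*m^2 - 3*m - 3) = -3*m^2 - 6*m + 6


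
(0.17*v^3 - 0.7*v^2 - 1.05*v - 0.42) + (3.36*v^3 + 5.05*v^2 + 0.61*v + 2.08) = 3.53*v^3 + 4.35*v^2 - 0.44*v + 1.66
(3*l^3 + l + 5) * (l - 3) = 3*l^4 - 9*l^3 + l^2 + 2*l - 15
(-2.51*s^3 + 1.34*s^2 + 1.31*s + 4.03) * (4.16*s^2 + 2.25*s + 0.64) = -10.4416*s^5 - 0.0730999999999984*s^4 + 6.8582*s^3 + 20.5699*s^2 + 9.9059*s + 2.5792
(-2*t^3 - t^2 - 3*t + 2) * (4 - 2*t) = 4*t^4 - 6*t^3 + 2*t^2 - 16*t + 8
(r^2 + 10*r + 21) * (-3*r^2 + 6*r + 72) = -3*r^4 - 24*r^3 + 69*r^2 + 846*r + 1512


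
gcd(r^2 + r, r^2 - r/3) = r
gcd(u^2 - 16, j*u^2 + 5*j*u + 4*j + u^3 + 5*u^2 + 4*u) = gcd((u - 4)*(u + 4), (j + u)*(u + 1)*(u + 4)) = u + 4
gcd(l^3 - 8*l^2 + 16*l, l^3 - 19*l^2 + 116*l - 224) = l - 4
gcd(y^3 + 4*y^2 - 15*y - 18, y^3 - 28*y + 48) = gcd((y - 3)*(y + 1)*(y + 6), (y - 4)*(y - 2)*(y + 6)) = y + 6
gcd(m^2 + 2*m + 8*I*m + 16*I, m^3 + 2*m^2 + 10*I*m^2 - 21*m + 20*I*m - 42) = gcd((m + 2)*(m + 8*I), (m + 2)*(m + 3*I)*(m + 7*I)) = m + 2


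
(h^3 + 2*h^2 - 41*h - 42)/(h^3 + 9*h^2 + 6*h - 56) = (h^2 - 5*h - 6)/(h^2 + 2*h - 8)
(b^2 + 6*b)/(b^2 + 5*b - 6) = b/(b - 1)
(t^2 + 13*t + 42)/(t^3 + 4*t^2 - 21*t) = (t + 6)/(t*(t - 3))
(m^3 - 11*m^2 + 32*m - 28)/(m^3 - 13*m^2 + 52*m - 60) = (m^2 - 9*m + 14)/(m^2 - 11*m + 30)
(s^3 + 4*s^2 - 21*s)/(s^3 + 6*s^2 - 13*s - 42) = s/(s + 2)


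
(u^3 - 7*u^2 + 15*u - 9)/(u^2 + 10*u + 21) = (u^3 - 7*u^2 + 15*u - 9)/(u^2 + 10*u + 21)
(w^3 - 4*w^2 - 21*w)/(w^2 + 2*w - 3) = w*(w - 7)/(w - 1)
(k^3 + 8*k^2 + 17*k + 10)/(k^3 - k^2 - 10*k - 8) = (k + 5)/(k - 4)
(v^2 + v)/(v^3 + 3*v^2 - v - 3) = v/(v^2 + 2*v - 3)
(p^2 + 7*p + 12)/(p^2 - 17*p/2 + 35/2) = 2*(p^2 + 7*p + 12)/(2*p^2 - 17*p + 35)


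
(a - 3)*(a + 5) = a^2 + 2*a - 15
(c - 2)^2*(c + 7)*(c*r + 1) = c^4*r + 3*c^3*r + c^3 - 24*c^2*r + 3*c^2 + 28*c*r - 24*c + 28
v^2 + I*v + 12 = (v - 3*I)*(v + 4*I)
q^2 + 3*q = q*(q + 3)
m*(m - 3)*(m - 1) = m^3 - 4*m^2 + 3*m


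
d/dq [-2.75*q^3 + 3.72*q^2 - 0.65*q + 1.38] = -8.25*q^2 + 7.44*q - 0.65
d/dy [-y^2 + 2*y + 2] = 2 - 2*y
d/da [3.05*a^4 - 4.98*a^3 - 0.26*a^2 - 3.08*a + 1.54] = 12.2*a^3 - 14.94*a^2 - 0.52*a - 3.08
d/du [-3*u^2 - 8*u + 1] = -6*u - 8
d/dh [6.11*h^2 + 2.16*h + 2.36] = 12.22*h + 2.16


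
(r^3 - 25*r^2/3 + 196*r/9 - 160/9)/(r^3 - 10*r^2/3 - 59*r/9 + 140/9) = (3*r - 8)/(3*r + 7)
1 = 1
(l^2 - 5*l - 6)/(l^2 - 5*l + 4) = (l^2 - 5*l - 6)/(l^2 - 5*l + 4)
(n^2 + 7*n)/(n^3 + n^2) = (n + 7)/(n*(n + 1))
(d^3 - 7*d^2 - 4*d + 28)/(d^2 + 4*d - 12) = (d^2 - 5*d - 14)/(d + 6)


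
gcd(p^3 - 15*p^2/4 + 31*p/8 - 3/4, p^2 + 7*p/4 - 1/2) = p - 1/4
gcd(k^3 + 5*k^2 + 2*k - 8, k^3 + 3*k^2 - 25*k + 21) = k - 1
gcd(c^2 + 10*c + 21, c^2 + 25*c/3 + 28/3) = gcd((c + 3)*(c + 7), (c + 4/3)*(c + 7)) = c + 7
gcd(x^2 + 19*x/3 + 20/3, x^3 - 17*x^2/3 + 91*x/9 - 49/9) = 1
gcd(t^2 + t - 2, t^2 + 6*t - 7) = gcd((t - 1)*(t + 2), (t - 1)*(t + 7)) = t - 1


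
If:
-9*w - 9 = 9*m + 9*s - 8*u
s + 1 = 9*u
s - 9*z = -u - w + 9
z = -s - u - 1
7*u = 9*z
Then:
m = -10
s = -1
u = 0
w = 10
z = 0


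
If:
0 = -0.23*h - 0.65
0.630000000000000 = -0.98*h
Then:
No Solution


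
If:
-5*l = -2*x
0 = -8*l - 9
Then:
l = -9/8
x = -45/16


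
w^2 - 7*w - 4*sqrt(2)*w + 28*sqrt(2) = (w - 7)*(w - 4*sqrt(2))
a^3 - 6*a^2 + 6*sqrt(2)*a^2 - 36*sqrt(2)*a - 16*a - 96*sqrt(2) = (a - 8)*(a + 2)*(a + 6*sqrt(2))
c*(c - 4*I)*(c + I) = c^3 - 3*I*c^2 + 4*c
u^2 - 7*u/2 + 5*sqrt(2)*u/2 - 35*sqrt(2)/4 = (u - 7/2)*(u + 5*sqrt(2)/2)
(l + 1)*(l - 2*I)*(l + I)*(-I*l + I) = -I*l^4 - l^3 - I*l^2 + l + 2*I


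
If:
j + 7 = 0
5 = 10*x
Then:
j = -7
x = 1/2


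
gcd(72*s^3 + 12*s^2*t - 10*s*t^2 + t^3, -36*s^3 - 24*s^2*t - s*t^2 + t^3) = 12*s^2 + 4*s*t - t^2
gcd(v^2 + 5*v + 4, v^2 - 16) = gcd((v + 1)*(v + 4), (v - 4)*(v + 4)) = v + 4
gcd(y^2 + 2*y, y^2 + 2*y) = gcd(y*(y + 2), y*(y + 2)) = y^2 + 2*y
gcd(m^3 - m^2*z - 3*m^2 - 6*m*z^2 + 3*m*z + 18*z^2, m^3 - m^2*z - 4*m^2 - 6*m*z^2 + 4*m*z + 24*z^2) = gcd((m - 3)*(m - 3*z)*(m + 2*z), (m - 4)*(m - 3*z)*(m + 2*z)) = -m^2 + m*z + 6*z^2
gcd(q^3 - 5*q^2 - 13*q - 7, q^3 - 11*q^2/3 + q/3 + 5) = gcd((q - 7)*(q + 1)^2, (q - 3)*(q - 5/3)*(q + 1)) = q + 1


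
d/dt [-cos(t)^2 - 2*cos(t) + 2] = 2*(cos(t) + 1)*sin(t)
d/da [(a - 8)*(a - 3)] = 2*a - 11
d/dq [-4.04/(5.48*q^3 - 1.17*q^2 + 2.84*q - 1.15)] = (66.4176*q^2 - 9.4536*q + 11.4736)/(5.48*q^3 - 1.17*q^2 + 2.84*q - 1.15)^2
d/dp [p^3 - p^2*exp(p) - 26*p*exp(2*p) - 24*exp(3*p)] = -p^2*exp(p) + 3*p^2 - 52*p*exp(2*p) - 2*p*exp(p) - 72*exp(3*p) - 26*exp(2*p)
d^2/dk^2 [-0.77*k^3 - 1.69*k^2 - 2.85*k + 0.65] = -4.62*k - 3.38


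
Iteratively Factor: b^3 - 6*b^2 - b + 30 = (b - 5)*(b^2 - b - 6) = (b - 5)*(b + 2)*(b - 3)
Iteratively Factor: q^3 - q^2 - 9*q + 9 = (q - 3)*(q^2 + 2*q - 3) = (q - 3)*(q + 3)*(q - 1)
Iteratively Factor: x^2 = (x)*(x)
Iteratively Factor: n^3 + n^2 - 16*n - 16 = (n + 4)*(n^2 - 3*n - 4) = (n - 4)*(n + 4)*(n + 1)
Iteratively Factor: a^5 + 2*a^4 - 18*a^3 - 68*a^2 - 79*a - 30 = (a + 1)*(a^4 + a^3 - 19*a^2 - 49*a - 30) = (a + 1)*(a + 2)*(a^3 - a^2 - 17*a - 15) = (a - 5)*(a + 1)*(a + 2)*(a^2 + 4*a + 3) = (a - 5)*(a + 1)*(a + 2)*(a + 3)*(a + 1)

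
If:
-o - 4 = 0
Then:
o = -4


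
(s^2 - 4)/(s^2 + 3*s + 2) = (s - 2)/(s + 1)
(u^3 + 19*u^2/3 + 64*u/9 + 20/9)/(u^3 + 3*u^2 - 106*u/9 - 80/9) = (3*u + 2)/(3*u - 8)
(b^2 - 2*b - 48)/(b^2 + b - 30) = (b - 8)/(b - 5)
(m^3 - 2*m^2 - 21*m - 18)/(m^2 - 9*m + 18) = (m^2 + 4*m + 3)/(m - 3)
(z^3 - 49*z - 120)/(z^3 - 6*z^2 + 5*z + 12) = (z^3 - 49*z - 120)/(z^3 - 6*z^2 + 5*z + 12)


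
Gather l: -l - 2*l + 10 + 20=30 - 3*l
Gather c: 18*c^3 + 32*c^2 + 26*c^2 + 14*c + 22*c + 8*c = 18*c^3 + 58*c^2 + 44*c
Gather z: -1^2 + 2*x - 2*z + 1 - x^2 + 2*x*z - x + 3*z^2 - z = -x^2 + x + 3*z^2 + z*(2*x - 3)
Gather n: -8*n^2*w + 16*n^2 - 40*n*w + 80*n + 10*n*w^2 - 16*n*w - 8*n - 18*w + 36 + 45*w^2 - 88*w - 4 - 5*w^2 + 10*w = n^2*(16 - 8*w) + n*(10*w^2 - 56*w + 72) + 40*w^2 - 96*w + 32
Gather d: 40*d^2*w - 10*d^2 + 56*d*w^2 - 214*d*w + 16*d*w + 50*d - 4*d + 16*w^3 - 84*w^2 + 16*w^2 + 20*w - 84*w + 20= d^2*(40*w - 10) + d*(56*w^2 - 198*w + 46) + 16*w^3 - 68*w^2 - 64*w + 20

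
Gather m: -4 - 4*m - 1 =-4*m - 5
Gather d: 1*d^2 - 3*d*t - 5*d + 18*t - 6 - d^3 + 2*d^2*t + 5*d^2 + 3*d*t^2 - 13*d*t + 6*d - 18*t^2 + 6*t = -d^3 + d^2*(2*t + 6) + d*(3*t^2 - 16*t + 1) - 18*t^2 + 24*t - 6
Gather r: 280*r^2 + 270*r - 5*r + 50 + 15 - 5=280*r^2 + 265*r + 60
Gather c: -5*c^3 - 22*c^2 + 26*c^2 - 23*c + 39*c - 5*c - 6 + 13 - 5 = -5*c^3 + 4*c^2 + 11*c + 2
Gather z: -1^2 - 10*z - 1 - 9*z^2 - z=-9*z^2 - 11*z - 2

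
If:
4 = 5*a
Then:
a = 4/5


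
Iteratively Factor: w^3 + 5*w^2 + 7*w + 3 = (w + 1)*(w^2 + 4*w + 3) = (w + 1)*(w + 3)*(w + 1)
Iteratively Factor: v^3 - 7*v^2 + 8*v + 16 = (v - 4)*(v^2 - 3*v - 4) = (v - 4)^2*(v + 1)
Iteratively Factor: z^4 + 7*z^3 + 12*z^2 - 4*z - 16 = (z - 1)*(z^3 + 8*z^2 + 20*z + 16) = (z - 1)*(z + 2)*(z^2 + 6*z + 8) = (z - 1)*(z + 2)^2*(z + 4)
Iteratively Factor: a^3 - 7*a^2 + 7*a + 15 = (a - 5)*(a^2 - 2*a - 3) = (a - 5)*(a + 1)*(a - 3)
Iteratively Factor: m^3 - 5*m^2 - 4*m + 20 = (m - 2)*(m^2 - 3*m - 10) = (m - 2)*(m + 2)*(m - 5)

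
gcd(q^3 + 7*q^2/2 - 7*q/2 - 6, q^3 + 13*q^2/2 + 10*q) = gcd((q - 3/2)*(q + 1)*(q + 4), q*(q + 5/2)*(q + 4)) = q + 4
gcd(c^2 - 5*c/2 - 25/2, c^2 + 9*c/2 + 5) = c + 5/2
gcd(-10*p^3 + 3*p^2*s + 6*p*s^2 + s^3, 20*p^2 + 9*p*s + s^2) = 5*p + s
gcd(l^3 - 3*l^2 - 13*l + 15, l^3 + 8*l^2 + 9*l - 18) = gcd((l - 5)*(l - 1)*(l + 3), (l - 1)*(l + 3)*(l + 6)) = l^2 + 2*l - 3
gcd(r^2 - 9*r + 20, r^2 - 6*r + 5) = r - 5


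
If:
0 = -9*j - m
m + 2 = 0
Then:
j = 2/9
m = -2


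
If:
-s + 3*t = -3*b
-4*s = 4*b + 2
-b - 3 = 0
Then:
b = -3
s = 5/2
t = 23/6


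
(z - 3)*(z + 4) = z^2 + z - 12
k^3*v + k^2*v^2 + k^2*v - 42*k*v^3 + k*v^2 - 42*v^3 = (k - 6*v)*(k + 7*v)*(k*v + v)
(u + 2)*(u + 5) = u^2 + 7*u + 10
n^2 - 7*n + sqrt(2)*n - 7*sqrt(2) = (n - 7)*(n + sqrt(2))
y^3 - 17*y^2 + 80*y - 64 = (y - 8)^2*(y - 1)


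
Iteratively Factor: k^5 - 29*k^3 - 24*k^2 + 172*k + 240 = (k - 5)*(k^4 + 5*k^3 - 4*k^2 - 44*k - 48) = (k - 5)*(k - 3)*(k^3 + 8*k^2 + 20*k + 16) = (k - 5)*(k - 3)*(k + 2)*(k^2 + 6*k + 8) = (k - 5)*(k - 3)*(k + 2)*(k + 4)*(k + 2)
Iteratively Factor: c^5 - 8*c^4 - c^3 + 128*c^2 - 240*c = (c + 4)*(c^4 - 12*c^3 + 47*c^2 - 60*c) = (c - 4)*(c + 4)*(c^3 - 8*c^2 + 15*c) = c*(c - 4)*(c + 4)*(c^2 - 8*c + 15) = c*(c - 5)*(c - 4)*(c + 4)*(c - 3)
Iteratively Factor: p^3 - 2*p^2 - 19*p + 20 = (p - 5)*(p^2 + 3*p - 4) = (p - 5)*(p + 4)*(p - 1)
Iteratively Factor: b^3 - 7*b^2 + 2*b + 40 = (b - 5)*(b^2 - 2*b - 8) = (b - 5)*(b + 2)*(b - 4)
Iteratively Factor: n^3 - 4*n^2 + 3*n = (n - 1)*(n^2 - 3*n) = (n - 3)*(n - 1)*(n)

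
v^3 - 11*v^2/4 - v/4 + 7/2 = (v - 2)*(v - 7/4)*(v + 1)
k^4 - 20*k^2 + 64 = (k - 4)*(k - 2)*(k + 2)*(k + 4)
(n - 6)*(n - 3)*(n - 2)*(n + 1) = n^4 - 10*n^3 + 25*n^2 - 36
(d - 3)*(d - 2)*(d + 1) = d^3 - 4*d^2 + d + 6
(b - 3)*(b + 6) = b^2 + 3*b - 18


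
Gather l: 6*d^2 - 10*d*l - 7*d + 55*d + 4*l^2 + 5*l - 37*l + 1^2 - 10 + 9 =6*d^2 + 48*d + 4*l^2 + l*(-10*d - 32)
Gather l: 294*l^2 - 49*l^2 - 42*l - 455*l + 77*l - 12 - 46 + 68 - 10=245*l^2 - 420*l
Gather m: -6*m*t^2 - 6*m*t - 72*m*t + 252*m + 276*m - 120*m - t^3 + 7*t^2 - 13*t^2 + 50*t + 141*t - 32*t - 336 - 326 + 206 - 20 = m*(-6*t^2 - 78*t + 408) - t^3 - 6*t^2 + 159*t - 476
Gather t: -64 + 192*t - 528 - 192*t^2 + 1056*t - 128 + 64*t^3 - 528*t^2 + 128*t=64*t^3 - 720*t^2 + 1376*t - 720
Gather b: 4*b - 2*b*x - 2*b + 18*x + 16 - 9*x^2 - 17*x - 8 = b*(2 - 2*x) - 9*x^2 + x + 8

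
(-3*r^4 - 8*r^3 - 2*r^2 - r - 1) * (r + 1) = -3*r^5 - 11*r^4 - 10*r^3 - 3*r^2 - 2*r - 1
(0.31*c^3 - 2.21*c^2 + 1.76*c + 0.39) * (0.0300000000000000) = 0.0093*c^3 - 0.0663*c^2 + 0.0528*c + 0.0117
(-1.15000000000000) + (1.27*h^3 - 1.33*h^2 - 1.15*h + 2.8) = 1.27*h^3 - 1.33*h^2 - 1.15*h + 1.65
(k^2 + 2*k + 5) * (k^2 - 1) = k^4 + 2*k^3 + 4*k^2 - 2*k - 5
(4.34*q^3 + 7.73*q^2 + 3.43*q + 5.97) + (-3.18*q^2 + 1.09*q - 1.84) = 4.34*q^3 + 4.55*q^2 + 4.52*q + 4.13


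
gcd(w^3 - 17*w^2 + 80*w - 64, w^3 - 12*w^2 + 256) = w^2 - 16*w + 64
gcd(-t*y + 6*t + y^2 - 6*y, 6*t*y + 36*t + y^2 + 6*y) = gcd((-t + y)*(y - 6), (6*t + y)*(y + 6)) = 1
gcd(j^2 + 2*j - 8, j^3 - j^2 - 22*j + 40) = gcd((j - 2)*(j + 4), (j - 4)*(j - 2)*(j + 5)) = j - 2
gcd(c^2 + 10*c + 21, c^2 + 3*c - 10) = 1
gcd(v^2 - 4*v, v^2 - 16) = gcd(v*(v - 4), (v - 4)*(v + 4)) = v - 4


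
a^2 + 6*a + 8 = (a + 2)*(a + 4)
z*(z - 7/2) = z^2 - 7*z/2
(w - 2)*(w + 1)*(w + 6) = w^3 + 5*w^2 - 8*w - 12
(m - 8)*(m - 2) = m^2 - 10*m + 16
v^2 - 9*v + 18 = (v - 6)*(v - 3)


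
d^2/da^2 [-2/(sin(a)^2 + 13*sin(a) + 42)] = 2*(4*sin(a)^4 + 39*sin(a)^3 - 5*sin(a)^2 - 624*sin(a) - 254)/(sin(a)^2 + 13*sin(a) + 42)^3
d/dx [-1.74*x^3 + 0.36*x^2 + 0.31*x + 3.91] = -5.22*x^2 + 0.72*x + 0.31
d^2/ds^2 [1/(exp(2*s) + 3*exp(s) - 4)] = (2*(2*exp(s) + 3)^2*exp(s) - (4*exp(s) + 3)*(exp(2*s) + 3*exp(s) - 4))*exp(s)/(exp(2*s) + 3*exp(s) - 4)^3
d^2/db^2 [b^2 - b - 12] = 2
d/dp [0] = 0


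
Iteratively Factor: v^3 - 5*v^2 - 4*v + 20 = (v - 2)*(v^2 - 3*v - 10) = (v - 2)*(v + 2)*(v - 5)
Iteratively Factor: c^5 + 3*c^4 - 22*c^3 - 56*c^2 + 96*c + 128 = (c + 1)*(c^4 + 2*c^3 - 24*c^2 - 32*c + 128) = (c + 1)*(c + 4)*(c^3 - 2*c^2 - 16*c + 32) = (c + 1)*(c + 4)^2*(c^2 - 6*c + 8) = (c - 4)*(c + 1)*(c + 4)^2*(c - 2)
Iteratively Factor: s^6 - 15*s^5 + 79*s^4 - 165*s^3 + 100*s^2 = (s - 1)*(s^5 - 14*s^4 + 65*s^3 - 100*s^2) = (s - 4)*(s - 1)*(s^4 - 10*s^3 + 25*s^2) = s*(s - 4)*(s - 1)*(s^3 - 10*s^2 + 25*s) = s*(s - 5)*(s - 4)*(s - 1)*(s^2 - 5*s) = s*(s - 5)^2*(s - 4)*(s - 1)*(s)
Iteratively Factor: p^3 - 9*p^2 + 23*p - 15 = (p - 5)*(p^2 - 4*p + 3) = (p - 5)*(p - 1)*(p - 3)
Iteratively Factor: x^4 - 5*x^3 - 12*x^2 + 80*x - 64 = (x + 4)*(x^3 - 9*x^2 + 24*x - 16) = (x - 1)*(x + 4)*(x^2 - 8*x + 16) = (x - 4)*(x - 1)*(x + 4)*(x - 4)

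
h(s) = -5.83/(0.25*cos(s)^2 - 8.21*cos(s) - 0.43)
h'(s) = -5.83*(0.5*sin(s)*cos(s) - 8.21*sin(s))/(0.25*cos(s)^2 - 8.21*cos(s) - 0.43)^2 = (47.8643 - 2.915*cos(s))*sin(s)/(-0.25*cos(s)^2 + 8.21*cos(s) + 0.43)^2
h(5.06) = 1.82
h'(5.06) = -4.31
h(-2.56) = -0.88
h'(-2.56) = -0.63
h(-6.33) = 0.70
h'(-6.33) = -0.03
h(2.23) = -1.24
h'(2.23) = 1.78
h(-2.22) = -1.26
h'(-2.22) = -1.85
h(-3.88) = -1.01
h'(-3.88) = 1.01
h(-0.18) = 0.71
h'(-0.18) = -0.12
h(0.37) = 0.74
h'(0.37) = 0.26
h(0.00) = 0.69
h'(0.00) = 0.00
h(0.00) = 0.69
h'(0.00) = 0.00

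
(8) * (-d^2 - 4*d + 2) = -8*d^2 - 32*d + 16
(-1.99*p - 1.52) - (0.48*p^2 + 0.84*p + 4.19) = -0.48*p^2 - 2.83*p - 5.71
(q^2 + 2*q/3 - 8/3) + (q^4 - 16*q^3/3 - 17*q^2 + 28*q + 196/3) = q^4 - 16*q^3/3 - 16*q^2 + 86*q/3 + 188/3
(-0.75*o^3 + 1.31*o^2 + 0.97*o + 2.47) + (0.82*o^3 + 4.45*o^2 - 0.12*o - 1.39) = 0.07*o^3 + 5.76*o^2 + 0.85*o + 1.08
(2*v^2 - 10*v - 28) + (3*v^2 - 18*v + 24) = 5*v^2 - 28*v - 4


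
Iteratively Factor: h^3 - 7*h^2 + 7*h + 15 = (h - 5)*(h^2 - 2*h - 3) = (h - 5)*(h - 3)*(h + 1)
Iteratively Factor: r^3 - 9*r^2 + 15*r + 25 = (r + 1)*(r^2 - 10*r + 25) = (r - 5)*(r + 1)*(r - 5)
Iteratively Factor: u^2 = (u)*(u)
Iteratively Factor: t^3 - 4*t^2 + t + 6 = (t - 2)*(t^2 - 2*t - 3) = (t - 2)*(t + 1)*(t - 3)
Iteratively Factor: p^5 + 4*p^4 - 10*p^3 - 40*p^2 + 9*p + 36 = (p - 3)*(p^4 + 7*p^3 + 11*p^2 - 7*p - 12) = (p - 3)*(p + 3)*(p^3 + 4*p^2 - p - 4) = (p - 3)*(p - 1)*(p + 3)*(p^2 + 5*p + 4) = (p - 3)*(p - 1)*(p + 3)*(p + 4)*(p + 1)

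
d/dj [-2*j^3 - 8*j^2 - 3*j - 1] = -6*j^2 - 16*j - 3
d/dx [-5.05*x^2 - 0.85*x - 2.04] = -10.1*x - 0.85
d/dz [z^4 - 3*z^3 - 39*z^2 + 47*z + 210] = 4*z^3 - 9*z^2 - 78*z + 47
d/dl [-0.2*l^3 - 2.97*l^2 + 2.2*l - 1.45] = -0.6*l^2 - 5.94*l + 2.2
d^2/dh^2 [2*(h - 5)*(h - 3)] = 4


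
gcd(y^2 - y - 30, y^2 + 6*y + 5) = y + 5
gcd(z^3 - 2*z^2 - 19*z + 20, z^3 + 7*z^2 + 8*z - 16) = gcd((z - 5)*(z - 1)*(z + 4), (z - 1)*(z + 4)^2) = z^2 + 3*z - 4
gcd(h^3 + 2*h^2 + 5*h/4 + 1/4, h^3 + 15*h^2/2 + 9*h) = 1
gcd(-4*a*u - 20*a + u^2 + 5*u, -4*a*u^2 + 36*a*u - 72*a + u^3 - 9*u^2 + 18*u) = -4*a + u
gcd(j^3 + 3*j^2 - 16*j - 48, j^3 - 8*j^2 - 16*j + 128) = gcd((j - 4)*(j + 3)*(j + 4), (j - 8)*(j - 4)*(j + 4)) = j^2 - 16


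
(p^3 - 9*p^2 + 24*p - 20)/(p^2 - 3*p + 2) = (p^2 - 7*p + 10)/(p - 1)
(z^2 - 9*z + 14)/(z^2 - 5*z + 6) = (z - 7)/(z - 3)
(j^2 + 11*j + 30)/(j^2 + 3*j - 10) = (j + 6)/(j - 2)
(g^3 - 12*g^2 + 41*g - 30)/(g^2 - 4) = (g^3 - 12*g^2 + 41*g - 30)/(g^2 - 4)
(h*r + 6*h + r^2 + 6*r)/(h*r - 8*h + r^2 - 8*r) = (r + 6)/(r - 8)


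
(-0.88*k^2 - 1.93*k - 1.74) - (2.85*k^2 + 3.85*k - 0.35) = -3.73*k^2 - 5.78*k - 1.39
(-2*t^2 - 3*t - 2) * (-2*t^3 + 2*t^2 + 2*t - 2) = 4*t^5 + 2*t^4 - 6*t^3 - 6*t^2 + 2*t + 4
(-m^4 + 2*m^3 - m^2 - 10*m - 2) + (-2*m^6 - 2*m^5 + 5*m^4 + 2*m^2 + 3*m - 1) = -2*m^6 - 2*m^5 + 4*m^4 + 2*m^3 + m^2 - 7*m - 3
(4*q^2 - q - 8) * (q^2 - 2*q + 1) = 4*q^4 - 9*q^3 - 2*q^2 + 15*q - 8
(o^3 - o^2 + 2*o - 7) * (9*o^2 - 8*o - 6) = 9*o^5 - 17*o^4 + 20*o^3 - 73*o^2 + 44*o + 42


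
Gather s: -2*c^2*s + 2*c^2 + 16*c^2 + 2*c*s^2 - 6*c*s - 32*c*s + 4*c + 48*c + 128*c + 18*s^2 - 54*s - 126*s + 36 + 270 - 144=18*c^2 + 180*c + s^2*(2*c + 18) + s*(-2*c^2 - 38*c - 180) + 162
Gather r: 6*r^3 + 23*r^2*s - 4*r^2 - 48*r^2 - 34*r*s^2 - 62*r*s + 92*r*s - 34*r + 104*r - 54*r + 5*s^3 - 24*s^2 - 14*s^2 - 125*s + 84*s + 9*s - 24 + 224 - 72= 6*r^3 + r^2*(23*s - 52) + r*(-34*s^2 + 30*s + 16) + 5*s^3 - 38*s^2 - 32*s + 128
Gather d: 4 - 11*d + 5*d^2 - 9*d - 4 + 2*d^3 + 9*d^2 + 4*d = 2*d^3 + 14*d^2 - 16*d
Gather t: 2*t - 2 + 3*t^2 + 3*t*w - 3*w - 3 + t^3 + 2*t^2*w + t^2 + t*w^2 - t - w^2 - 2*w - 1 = t^3 + t^2*(2*w + 4) + t*(w^2 + 3*w + 1) - w^2 - 5*w - 6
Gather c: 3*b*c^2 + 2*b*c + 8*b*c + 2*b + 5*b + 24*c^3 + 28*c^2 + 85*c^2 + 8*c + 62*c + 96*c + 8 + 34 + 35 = 7*b + 24*c^3 + c^2*(3*b + 113) + c*(10*b + 166) + 77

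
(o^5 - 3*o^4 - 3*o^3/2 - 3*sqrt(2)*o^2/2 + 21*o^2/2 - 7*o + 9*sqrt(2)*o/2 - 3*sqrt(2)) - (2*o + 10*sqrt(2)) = o^5 - 3*o^4 - 3*o^3/2 - 3*sqrt(2)*o^2/2 + 21*o^2/2 - 9*o + 9*sqrt(2)*o/2 - 13*sqrt(2)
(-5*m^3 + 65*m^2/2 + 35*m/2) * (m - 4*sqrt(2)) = -5*m^4 + 20*sqrt(2)*m^3 + 65*m^3/2 - 130*sqrt(2)*m^2 + 35*m^2/2 - 70*sqrt(2)*m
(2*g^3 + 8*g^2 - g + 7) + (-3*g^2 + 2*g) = 2*g^3 + 5*g^2 + g + 7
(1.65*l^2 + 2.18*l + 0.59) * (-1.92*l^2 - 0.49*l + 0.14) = -3.168*l^4 - 4.9941*l^3 - 1.97*l^2 + 0.0161000000000001*l + 0.0826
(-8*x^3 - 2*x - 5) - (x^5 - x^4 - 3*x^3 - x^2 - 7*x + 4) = -x^5 + x^4 - 5*x^3 + x^2 + 5*x - 9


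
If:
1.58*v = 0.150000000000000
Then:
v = 0.09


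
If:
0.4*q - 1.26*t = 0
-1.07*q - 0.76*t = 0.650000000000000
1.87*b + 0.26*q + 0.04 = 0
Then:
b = 0.05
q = -0.50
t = -0.16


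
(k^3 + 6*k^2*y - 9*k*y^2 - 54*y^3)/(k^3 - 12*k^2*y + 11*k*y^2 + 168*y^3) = (k^2 + 3*k*y - 18*y^2)/(k^2 - 15*k*y + 56*y^2)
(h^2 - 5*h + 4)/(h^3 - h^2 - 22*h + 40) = (h - 1)/(h^2 + 3*h - 10)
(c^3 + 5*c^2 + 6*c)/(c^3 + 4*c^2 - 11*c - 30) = c*(c + 3)/(c^2 + 2*c - 15)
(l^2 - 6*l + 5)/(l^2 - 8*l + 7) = (l - 5)/(l - 7)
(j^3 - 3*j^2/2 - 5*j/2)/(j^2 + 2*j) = (2*j^2 - 3*j - 5)/(2*(j + 2))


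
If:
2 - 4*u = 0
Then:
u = 1/2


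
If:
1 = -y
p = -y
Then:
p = 1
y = -1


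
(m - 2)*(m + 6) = m^2 + 4*m - 12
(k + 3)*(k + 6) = k^2 + 9*k + 18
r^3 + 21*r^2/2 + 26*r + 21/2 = (r + 1/2)*(r + 3)*(r + 7)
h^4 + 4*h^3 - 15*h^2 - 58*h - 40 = (h - 4)*(h + 1)*(h + 2)*(h + 5)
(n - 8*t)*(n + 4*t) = n^2 - 4*n*t - 32*t^2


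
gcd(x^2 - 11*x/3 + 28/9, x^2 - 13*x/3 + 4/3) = 1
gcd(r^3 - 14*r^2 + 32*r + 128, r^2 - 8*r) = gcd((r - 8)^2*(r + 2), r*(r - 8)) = r - 8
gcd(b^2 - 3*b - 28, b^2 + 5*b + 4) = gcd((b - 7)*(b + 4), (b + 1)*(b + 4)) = b + 4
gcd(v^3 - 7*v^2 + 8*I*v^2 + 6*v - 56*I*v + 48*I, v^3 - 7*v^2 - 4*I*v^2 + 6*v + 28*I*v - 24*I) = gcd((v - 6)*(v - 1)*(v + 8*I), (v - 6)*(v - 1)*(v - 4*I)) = v^2 - 7*v + 6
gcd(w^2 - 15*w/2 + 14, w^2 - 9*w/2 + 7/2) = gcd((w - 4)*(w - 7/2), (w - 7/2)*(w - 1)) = w - 7/2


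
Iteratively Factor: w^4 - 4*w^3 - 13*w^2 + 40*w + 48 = (w - 4)*(w^3 - 13*w - 12) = (w - 4)*(w + 1)*(w^2 - w - 12) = (w - 4)^2*(w + 1)*(w + 3)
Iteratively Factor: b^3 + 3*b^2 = (b)*(b^2 + 3*b) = b^2*(b + 3)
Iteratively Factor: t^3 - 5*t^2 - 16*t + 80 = (t + 4)*(t^2 - 9*t + 20) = (t - 4)*(t + 4)*(t - 5)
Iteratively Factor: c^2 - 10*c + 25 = (c - 5)*(c - 5)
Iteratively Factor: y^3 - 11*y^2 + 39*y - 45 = (y - 3)*(y^2 - 8*y + 15) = (y - 5)*(y - 3)*(y - 3)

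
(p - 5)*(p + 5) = p^2 - 25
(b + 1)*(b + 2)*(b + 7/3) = b^3 + 16*b^2/3 + 9*b + 14/3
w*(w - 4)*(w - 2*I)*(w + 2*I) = w^4 - 4*w^3 + 4*w^2 - 16*w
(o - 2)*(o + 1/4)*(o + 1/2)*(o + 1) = o^4 - o^3/4 - 21*o^2/8 - 13*o/8 - 1/4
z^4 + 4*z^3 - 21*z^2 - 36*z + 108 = (z - 3)*(z - 2)*(z + 3)*(z + 6)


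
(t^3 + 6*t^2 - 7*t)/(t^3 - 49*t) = (t - 1)/(t - 7)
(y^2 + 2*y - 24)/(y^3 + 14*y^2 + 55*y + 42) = (y - 4)/(y^2 + 8*y + 7)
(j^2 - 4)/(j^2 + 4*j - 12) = (j + 2)/(j + 6)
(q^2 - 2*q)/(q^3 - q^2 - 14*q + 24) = q/(q^2 + q - 12)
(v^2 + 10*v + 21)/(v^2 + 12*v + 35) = (v + 3)/(v + 5)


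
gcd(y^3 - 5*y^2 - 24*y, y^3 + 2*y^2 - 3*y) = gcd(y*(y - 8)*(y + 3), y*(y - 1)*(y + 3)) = y^2 + 3*y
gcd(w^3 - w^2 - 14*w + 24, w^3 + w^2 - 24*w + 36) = w^2 - 5*w + 6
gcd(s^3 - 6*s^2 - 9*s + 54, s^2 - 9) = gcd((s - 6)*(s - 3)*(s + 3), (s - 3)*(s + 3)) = s^2 - 9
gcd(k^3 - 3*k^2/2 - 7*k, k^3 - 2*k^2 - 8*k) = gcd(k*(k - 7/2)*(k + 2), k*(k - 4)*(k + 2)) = k^2 + 2*k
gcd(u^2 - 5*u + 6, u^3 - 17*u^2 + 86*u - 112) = u - 2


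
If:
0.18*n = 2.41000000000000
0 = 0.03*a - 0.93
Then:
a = 31.00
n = 13.39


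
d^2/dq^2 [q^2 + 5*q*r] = 2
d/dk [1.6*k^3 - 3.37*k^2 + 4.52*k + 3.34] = 4.8*k^2 - 6.74*k + 4.52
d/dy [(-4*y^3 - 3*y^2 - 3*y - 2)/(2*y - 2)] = (-8*y^3 + 9*y^2 + 6*y + 5)/(2*(y^2 - 2*y + 1))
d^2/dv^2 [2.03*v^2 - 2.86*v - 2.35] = 4.06000000000000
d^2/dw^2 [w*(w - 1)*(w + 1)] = 6*w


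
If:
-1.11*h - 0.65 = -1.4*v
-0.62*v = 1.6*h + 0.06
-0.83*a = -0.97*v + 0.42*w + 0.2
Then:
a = 0.147530083451078 - 0.506024096385542*w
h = -0.17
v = 0.33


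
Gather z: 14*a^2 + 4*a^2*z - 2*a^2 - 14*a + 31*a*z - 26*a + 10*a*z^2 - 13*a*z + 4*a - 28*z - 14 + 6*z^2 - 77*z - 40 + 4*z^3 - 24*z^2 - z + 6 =12*a^2 - 36*a + 4*z^3 + z^2*(10*a - 18) + z*(4*a^2 + 18*a - 106) - 48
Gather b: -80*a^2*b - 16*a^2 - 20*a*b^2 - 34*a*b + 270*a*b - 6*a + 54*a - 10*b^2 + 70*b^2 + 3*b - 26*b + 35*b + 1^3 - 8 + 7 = -16*a^2 + 48*a + b^2*(60 - 20*a) + b*(-80*a^2 + 236*a + 12)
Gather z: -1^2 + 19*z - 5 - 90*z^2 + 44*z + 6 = -90*z^2 + 63*z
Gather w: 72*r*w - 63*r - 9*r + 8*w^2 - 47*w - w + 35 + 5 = -72*r + 8*w^2 + w*(72*r - 48) + 40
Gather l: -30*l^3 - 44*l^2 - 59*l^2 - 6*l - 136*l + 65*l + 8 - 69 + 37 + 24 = -30*l^3 - 103*l^2 - 77*l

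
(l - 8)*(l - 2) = l^2 - 10*l + 16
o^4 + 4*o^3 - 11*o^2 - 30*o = o*(o - 3)*(o + 2)*(o + 5)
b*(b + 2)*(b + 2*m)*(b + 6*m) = b^4 + 8*b^3*m + 2*b^3 + 12*b^2*m^2 + 16*b^2*m + 24*b*m^2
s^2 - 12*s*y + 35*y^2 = (s - 7*y)*(s - 5*y)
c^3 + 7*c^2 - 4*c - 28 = (c - 2)*(c + 2)*(c + 7)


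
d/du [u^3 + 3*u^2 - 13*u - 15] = 3*u^2 + 6*u - 13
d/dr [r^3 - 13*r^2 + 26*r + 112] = 3*r^2 - 26*r + 26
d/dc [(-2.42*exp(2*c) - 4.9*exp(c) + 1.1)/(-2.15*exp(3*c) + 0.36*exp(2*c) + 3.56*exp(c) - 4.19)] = (-5.203*exp(4*c) - 21.07*exp(3*c) + 0.2438*exp(2*c) + 19.4876*exp(c) + 16.615)*exp(c)/(4.6225*exp(6*c) - 1.548*exp(5*c) - 15.1784*exp(4*c) + 20.5802*exp(3*c) + 9.6568*exp(2*c) - 29.8328*exp(c) + 17.5561)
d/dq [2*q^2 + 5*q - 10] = 4*q + 5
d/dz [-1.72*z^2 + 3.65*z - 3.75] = 3.65 - 3.44*z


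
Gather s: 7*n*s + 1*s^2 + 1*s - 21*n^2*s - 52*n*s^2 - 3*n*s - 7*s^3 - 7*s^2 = -7*s^3 + s^2*(-52*n - 6) + s*(-21*n^2 + 4*n + 1)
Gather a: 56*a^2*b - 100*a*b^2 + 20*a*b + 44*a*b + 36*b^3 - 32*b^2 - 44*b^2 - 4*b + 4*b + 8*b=56*a^2*b + a*(-100*b^2 + 64*b) + 36*b^3 - 76*b^2 + 8*b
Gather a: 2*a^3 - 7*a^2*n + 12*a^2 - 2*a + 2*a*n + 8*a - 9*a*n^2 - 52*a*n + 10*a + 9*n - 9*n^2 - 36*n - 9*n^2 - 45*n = 2*a^3 + a^2*(12 - 7*n) + a*(-9*n^2 - 50*n + 16) - 18*n^2 - 72*n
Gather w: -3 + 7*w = 7*w - 3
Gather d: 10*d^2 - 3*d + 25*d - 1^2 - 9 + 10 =10*d^2 + 22*d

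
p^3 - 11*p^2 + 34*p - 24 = (p - 6)*(p - 4)*(p - 1)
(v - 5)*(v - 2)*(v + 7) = v^3 - 39*v + 70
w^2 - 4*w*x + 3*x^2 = (w - 3*x)*(w - x)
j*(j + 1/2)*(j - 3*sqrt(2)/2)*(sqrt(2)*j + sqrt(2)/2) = sqrt(2)*j^4 - 3*j^3 + sqrt(2)*j^3 - 3*j^2 + sqrt(2)*j^2/4 - 3*j/4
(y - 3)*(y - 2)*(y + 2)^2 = y^4 - y^3 - 10*y^2 + 4*y + 24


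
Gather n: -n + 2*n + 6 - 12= n - 6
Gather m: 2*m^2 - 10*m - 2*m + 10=2*m^2 - 12*m + 10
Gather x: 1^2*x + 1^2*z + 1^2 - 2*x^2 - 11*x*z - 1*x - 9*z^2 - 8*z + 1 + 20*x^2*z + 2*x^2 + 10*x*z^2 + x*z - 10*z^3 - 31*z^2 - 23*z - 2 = 20*x^2*z + x*(10*z^2 - 10*z) - 10*z^3 - 40*z^2 - 30*z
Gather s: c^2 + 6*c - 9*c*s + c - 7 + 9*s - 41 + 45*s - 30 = c^2 + 7*c + s*(54 - 9*c) - 78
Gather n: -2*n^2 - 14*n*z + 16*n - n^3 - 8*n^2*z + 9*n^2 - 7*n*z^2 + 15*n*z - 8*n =-n^3 + n^2*(7 - 8*z) + n*(-7*z^2 + z + 8)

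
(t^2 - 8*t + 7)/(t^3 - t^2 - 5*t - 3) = (-t^2 + 8*t - 7)/(-t^3 + t^2 + 5*t + 3)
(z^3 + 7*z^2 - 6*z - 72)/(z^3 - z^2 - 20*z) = (z^2 + 3*z - 18)/(z*(z - 5))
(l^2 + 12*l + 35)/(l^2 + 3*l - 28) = (l + 5)/(l - 4)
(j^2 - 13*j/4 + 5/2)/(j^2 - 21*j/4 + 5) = (j - 2)/(j - 4)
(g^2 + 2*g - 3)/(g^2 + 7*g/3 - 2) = 3*(g - 1)/(3*g - 2)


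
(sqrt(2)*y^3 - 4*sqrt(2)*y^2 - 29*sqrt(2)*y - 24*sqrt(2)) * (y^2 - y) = sqrt(2)*y^5 - 5*sqrt(2)*y^4 - 25*sqrt(2)*y^3 + 5*sqrt(2)*y^2 + 24*sqrt(2)*y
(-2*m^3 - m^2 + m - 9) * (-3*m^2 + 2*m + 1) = 6*m^5 - m^4 - 7*m^3 + 28*m^2 - 17*m - 9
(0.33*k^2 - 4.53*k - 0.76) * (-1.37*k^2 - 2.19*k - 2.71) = -0.4521*k^4 + 5.4834*k^3 + 10.0676*k^2 + 13.9407*k + 2.0596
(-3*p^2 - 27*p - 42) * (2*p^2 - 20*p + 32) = -6*p^4 + 6*p^3 + 360*p^2 - 24*p - 1344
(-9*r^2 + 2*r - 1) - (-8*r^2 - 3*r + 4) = -r^2 + 5*r - 5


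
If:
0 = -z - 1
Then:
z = -1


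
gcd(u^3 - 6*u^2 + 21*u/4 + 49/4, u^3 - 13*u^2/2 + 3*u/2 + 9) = u + 1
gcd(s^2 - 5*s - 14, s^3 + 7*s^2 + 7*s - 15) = 1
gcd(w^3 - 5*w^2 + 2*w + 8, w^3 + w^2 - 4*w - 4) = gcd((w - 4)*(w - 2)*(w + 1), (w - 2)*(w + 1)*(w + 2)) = w^2 - w - 2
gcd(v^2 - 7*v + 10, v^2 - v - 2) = v - 2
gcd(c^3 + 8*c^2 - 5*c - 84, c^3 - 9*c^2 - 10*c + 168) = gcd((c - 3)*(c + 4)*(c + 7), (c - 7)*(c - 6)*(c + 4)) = c + 4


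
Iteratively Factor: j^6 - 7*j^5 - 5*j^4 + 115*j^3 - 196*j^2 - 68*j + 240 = (j - 2)*(j^5 - 5*j^4 - 15*j^3 + 85*j^2 - 26*j - 120) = (j - 2)^2*(j^4 - 3*j^3 - 21*j^2 + 43*j + 60) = (j - 3)*(j - 2)^2*(j^3 - 21*j - 20) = (j - 5)*(j - 3)*(j - 2)^2*(j^2 + 5*j + 4) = (j - 5)*(j - 3)*(j - 2)^2*(j + 1)*(j + 4)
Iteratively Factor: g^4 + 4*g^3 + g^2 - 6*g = (g - 1)*(g^3 + 5*g^2 + 6*g) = (g - 1)*(g + 2)*(g^2 + 3*g) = g*(g - 1)*(g + 2)*(g + 3)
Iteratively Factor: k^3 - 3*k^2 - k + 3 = (k - 3)*(k^2 - 1) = (k - 3)*(k + 1)*(k - 1)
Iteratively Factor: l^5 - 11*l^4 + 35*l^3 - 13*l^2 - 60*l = (l)*(l^4 - 11*l^3 + 35*l^2 - 13*l - 60) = l*(l - 5)*(l^3 - 6*l^2 + 5*l + 12) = l*(l - 5)*(l + 1)*(l^2 - 7*l + 12) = l*(l - 5)*(l - 4)*(l + 1)*(l - 3)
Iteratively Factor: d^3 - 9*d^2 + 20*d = (d)*(d^2 - 9*d + 20) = d*(d - 4)*(d - 5)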